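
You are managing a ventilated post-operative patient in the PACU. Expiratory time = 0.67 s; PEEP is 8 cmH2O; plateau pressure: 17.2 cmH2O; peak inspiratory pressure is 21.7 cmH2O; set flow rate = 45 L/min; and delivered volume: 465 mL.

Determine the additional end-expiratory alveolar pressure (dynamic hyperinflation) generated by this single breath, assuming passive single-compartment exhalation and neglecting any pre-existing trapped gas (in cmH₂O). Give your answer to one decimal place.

Flow: 45 L/min ÷ 60 = 0.75 L/s.
R = (PIP − Pplat)/V̇ = (21.7 − 17.2) / 0.75 = 4.5/0.75 = 6.0 cmH2O·s/L.
C = Vt/(Pplat − PEEP) = 465.0 / (17.2 − 8) = 465.0/9.2 = 50.543 mL/cmH2O.
τ = R × C = 6.0 × 0.05054 L/cmH2O = 0.3032 s.
Fraction remaining = e^(−Te/τ) = e^(−0.67/0.3032) = 0.1097; trapped volume = 465.0 × 0.1097 = 51.011 mL.
Additional alveolar pressure from trapping ≈ V_trapped / C = 51.011 / 50.543 = 1.009 cmH2O.

1.0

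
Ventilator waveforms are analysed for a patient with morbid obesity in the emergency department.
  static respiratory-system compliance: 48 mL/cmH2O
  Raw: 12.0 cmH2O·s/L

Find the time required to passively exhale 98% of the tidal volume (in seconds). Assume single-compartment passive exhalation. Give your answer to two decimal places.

2.25

τ = R × C = 12.0 × 48 mL/cmH2O = 12.0 × 0.048 L/cmH2O = 0.576 s.
Exhaled fraction f = 1 − e^(−t/τ) → t = −τ·ln(1 − f) = −0.576·ln(0.02) = 2.253 s.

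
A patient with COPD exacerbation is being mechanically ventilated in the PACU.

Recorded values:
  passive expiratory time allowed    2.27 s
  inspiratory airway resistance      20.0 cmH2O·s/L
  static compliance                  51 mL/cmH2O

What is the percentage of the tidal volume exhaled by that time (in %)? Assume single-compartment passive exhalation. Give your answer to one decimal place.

89.2

τ = R × C = 20.0 × 51 mL/cmH2O = 20.0 × 0.051 L/cmH2O = 1.02 s.
Passive exhalation: V(t)/V₀ = e^(−t/τ) = e^(−2.27/1.02) = 0.108.
Fraction exhaled = 1 − 0.108 = 0.892 → 89.2%.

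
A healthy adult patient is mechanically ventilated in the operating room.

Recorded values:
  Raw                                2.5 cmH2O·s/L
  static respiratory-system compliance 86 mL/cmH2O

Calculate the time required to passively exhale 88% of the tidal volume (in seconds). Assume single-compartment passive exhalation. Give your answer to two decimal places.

τ = R × C = 2.5 × 86 mL/cmH2O = 2.5 × 0.086 L/cmH2O = 0.215 s.
Exhaled fraction f = 1 − e^(−t/τ) → t = −τ·ln(1 − f) = −0.215·ln(0.12) = 0.4559 s.

0.46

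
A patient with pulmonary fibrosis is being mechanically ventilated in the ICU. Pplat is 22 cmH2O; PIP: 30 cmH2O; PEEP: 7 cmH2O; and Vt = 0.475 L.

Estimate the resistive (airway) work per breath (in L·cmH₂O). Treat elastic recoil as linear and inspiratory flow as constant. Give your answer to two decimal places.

With constant inspiratory flow the resistive pressure is constant at PIP − Pplat = 30 − 22 = 8.0 cmH2O, so resistive work = 8.0 × 0.475 = 3.8 L·cmH2O.

3.80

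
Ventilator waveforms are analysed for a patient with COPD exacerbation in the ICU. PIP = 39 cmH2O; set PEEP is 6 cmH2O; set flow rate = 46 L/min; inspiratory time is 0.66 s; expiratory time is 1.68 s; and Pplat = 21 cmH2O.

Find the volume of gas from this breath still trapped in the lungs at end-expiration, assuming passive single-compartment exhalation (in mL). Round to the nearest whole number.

61

Flow: 46 L/min ÷ 60 = 0.7667 L/s.
Vt = flow × Ti = 0.7667 L/s × 0.66 s × 1000 mL/L = 506.02 mL.
R = (PIP − Pplat)/V̇ = (39 − 21) / 0.7667 = 18.0/0.7667 = 23.477 cmH2O·s/L.
C = Vt/(Pplat − PEEP) = 506.02 / (21 − 6) = 506.02/15.0 = 33.735 mL/cmH2O.
τ = R × C = 23.477 × 0.03374 L/cmH2O = 0.7921 s.
Fraction remaining = e^(−Te/τ) = e^(−1.68/0.7921) = 0.1199.
Trapped volume = 506.02 × 0.1199 = 60.672 mL.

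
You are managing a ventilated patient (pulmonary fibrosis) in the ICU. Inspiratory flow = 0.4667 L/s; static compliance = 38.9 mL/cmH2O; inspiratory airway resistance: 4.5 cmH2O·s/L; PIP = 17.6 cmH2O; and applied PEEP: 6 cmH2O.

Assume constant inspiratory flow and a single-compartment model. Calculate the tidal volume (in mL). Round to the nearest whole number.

370

Equation of motion (constant flow): PIP = Vt/C + R·V̇ + PEEP.
Vt/C = PIP − R·V̇ − PEEP = 17.6 − 2.1 − 6 = 9.5 cmH2O.
Vt = C × 9.5 = 38.9 × 9.5 = 369.55 mL.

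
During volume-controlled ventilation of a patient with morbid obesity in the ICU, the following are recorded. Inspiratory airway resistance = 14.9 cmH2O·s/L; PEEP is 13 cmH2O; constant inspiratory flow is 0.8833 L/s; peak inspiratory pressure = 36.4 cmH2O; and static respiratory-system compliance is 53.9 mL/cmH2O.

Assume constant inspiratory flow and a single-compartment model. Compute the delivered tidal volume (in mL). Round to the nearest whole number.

Equation of motion (constant flow): PIP = Vt/C + R·V̇ + PEEP.
Vt/C = PIP − R·V̇ − PEEP = 36.4 − 13.161 − 13 = 10.239 cmH2O.
Vt = C × 10.239 = 53.9 × 10.239 = 551.88 mL.

552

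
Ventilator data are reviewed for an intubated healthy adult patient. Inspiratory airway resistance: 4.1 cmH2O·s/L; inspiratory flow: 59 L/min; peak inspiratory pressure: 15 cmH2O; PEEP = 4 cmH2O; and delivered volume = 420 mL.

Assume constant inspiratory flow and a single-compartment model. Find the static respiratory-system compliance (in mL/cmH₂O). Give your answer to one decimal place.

Flow: 59 L/min ÷ 60 = 0.9833 L/s.
Equation of motion (constant flow): PIP = Vt/C + R·V̇ + PEEP.
Vt/C = PIP − R·V̇ − PEEP = 15 − 4.1×0.9833 − 4 = 15 − 4.032 − 4 = 6.968 cmH2O.
C = Vt / 6.968 = 420 / 6.968 = 60.276 mL/cmH2O.

60.3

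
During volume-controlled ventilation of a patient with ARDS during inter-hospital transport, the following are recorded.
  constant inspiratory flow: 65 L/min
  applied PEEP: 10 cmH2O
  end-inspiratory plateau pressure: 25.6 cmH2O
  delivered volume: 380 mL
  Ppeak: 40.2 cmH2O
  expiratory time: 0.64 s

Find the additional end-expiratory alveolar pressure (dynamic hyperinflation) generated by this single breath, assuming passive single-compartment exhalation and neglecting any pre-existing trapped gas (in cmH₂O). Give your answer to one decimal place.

2.2

Flow: 65 L/min ÷ 60 = 1.0833 L/s.
R = (PIP − Pplat)/V̇ = (40.2 − 25.6) / 1.0833 = 14.6/1.0833 = 13.477 cmH2O·s/L.
C = Vt/(Pplat − PEEP) = 380.0 / (25.6 − 10) = 380.0/15.6 = 24.359 mL/cmH2O.
τ = R × C = 13.477 × 0.02436 L/cmH2O = 0.3283 s.
Fraction remaining = e^(−Te/τ) = e^(−0.64/0.3283) = 0.1424; trapped volume = 380.0 × 0.1424 = 54.112 mL.
Additional alveolar pressure from trapping ≈ V_trapped / C = 54.112 / 24.359 = 2.221 cmH2O.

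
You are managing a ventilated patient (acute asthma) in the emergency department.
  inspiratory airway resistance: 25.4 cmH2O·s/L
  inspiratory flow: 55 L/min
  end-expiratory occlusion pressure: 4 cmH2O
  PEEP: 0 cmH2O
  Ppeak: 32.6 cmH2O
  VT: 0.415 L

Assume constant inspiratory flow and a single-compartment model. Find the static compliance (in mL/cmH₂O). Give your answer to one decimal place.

78.1

Flow: 55 L/min ÷ 60 = 0.9167 L/s.
Total PEEP = 4 cmH2O (set 0 + intrinsic 4); this is the baseline alveolar pressure.
Equation of motion (constant flow): PIP = Vt/C + R·V̇ + PEEP.
Vt/C = PIP − R·V̇ − PEEP = 32.6 − 25.4×0.9167 − 4 = 32.6 − 23.284 − 4 = 5.316 cmH2O.
C = Vt / 5.316 = 415 / 5.316 = 78.066 mL/cmH2O.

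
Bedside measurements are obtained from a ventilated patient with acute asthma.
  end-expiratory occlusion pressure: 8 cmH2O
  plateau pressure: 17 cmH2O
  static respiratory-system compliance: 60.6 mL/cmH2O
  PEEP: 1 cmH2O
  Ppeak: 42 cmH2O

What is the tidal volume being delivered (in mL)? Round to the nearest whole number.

545

End-expiratory occlusion gives total PEEP = 8 cmH2O (intrinsic PEEP = 8 − 1 = 7). Use total PEEP for the elastic gradient.
Vt = Cstat × (Pplat − PEEPtotal) = 60.6 × (17 − 8) = 60.6 × 9.0 = 545.4 mL.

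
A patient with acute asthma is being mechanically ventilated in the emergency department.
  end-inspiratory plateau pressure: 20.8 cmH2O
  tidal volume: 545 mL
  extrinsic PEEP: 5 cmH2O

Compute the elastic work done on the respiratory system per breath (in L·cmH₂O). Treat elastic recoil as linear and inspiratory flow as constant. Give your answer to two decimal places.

4.31

Elastic work ≈ ½ × (Pplat − PEEP) × Vt = 0.5 × (20.8 − 5) × 0.545 L = 0.5 × 15.8 × 0.545 = 4.306 L·cmH2O.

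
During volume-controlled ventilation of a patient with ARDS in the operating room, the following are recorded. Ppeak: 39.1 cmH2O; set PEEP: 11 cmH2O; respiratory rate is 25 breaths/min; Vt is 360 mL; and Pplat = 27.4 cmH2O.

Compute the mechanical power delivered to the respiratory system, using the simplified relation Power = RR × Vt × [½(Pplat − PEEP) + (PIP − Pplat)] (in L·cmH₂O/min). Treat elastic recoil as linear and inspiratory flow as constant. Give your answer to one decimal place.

179.1

Per-breath work = Vt × [½(Pplat−PEEP) + (PIP−Pplat)] = 0.360 × [0.5×16.4 + 11.7] = 0.360 × 19.9 = 7.164 L·cmH2O.
Power = 25 × 7.164 = 179.1 L·cmH2O/min.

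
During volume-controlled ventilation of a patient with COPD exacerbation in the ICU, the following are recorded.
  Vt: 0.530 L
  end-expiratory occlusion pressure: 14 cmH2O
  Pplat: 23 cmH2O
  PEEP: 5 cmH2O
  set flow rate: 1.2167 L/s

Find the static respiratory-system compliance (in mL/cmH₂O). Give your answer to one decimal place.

58.9

End-expiratory occlusion gives total PEEP = 14 cmH2O (intrinsic PEEP = 14 − 5 = 9). Use total PEEP for the elastic gradient.
Cstat = Vt / (Pplat − PEEPtotal) = 530 / (23 − 14) = 530 / 9.0 = 58.889 mL/cmH2O.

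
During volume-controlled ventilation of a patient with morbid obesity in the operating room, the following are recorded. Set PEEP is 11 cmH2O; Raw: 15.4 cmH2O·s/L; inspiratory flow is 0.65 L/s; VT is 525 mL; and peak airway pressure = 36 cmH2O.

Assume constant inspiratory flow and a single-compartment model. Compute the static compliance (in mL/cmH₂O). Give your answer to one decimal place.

Equation of motion (constant flow): PIP = Vt/C + R·V̇ + PEEP.
Vt/C = PIP − R·V̇ − PEEP = 36 − 15.4×0.65 − 11 = 36 − 10.01 − 11 = 14.99 cmH2O.
C = Vt / 14.99 = 525 / 14.99 = 35.023 mL/cmH2O.

35.0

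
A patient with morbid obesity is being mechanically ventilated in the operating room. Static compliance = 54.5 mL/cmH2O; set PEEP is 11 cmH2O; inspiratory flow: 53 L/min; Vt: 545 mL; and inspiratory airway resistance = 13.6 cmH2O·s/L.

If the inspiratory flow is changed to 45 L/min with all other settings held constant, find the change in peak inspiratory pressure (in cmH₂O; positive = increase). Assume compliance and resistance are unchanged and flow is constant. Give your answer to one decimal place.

-1.8

Flow: 53 L/min ÷ 60 = 0.8833 L/s.
New flow: 45 L/min ÷ 60 = 0.75 L/s.
PIP = Vt/C + R·V̇ + PEEP (constant-flow equation of motion).
Only the resistive term changes: ΔPIP = R × ΔV̇ = 13.6 × (0.75 − 0.8833) = 13.6 × -0.1333 = -1.813 cmH2O.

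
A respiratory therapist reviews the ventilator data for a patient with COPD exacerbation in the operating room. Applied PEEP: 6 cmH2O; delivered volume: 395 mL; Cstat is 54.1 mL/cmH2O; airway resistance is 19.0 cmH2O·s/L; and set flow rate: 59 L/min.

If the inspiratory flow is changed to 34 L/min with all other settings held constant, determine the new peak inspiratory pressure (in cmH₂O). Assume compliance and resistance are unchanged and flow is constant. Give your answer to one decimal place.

Flow: 59 L/min ÷ 60 = 0.9833 L/s.
New flow: 34 L/min ÷ 60 = 0.5667 L/s.
PIP = Vt/C + R·V̇ + PEEP (constant-flow equation of motion).
Only the resistive term changes: ΔPIP = R × ΔV̇ = 19.0 × (0.5667 − 0.9833) = 19.0 × -0.4166 = -7.915 cmH2O.
Original PIP = 395/54.1 + 19.0×0.9833 + 6 = 31.984 cmH2O; new PIP = 31.984 + (-7.915) = 24.069 cmH2O.

24.1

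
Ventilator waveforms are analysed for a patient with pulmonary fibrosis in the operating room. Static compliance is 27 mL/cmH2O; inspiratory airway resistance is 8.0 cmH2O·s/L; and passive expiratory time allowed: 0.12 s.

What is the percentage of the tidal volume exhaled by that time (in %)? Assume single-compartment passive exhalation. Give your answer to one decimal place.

τ = R × C = 8.0 × 27 mL/cmH2O = 8.0 × 0.027 L/cmH2O = 0.216 s.
Passive exhalation: V(t)/V₀ = e^(−t/τ) = e^(−0.12/0.216) = 0.5738.
Fraction exhaled = 1 − 0.5738 = 0.4262 → 42.62%.

42.6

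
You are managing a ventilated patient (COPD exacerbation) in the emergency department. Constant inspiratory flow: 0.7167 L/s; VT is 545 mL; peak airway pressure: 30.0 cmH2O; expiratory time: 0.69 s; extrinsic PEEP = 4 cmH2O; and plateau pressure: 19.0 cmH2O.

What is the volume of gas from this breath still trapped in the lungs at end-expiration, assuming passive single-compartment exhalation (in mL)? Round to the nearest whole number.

158

R = (PIP − Pplat)/V̇ = (30.0 − 19.0) / 0.7167 = 11.0/0.7167 = 15.348 cmH2O·s/L.
C = Vt/(Pplat − PEEP) = 545.0 / (19.0 − 4) = 545.0/15.0 = 36.333 mL/cmH2O.
τ = R × C = 15.348 × 0.03633 L/cmH2O = 0.5576 s.
Fraction remaining = e^(−Te/τ) = e^(−0.69/0.5576) = 0.2901.
Trapped volume = 545.0 × 0.2901 = 158.1 mL.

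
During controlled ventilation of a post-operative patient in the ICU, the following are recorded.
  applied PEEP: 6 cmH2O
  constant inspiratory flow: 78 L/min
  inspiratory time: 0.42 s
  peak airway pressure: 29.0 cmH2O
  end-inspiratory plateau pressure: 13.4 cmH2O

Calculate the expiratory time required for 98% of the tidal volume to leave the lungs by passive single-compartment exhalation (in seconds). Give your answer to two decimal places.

3.46

Flow: 78 L/min ÷ 60 = 1.3 L/s.
Vt = flow × Ti = 1.3 L/s × 0.42 s × 1000 mL/L = 546.0 mL.
R = (PIP − Pplat)/V̇ = (29.0 − 13.4) / 1.3 = 15.6/1.3 = 12.0 cmH2O·s/L.
C = Vt/(Pplat − PEEP) = 546.0 / (13.4 − 6) = 546.0/7.4 = 73.784 mL/cmH2O.
τ = R × C = 12.0 × 0.07378 L/cmH2O = 0.8854 s.
t = −τ·ln(1 − 0.98) = −0.8854·ln(0.02) = 3.464 s.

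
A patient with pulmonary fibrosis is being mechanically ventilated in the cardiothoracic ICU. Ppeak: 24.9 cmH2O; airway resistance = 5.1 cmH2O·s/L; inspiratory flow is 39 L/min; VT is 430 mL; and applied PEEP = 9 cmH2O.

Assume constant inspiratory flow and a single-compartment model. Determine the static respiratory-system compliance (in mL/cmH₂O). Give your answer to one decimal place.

Flow: 39 L/min ÷ 60 = 0.65 L/s.
Equation of motion (constant flow): PIP = Vt/C + R·V̇ + PEEP.
Vt/C = PIP − R·V̇ − PEEP = 24.9 − 5.1×0.65 − 9 = 24.9 − 3.315 − 9 = 12.585 cmH2O.
C = Vt / 12.585 = 430 / 12.585 = 34.168 mL/cmH2O.

34.2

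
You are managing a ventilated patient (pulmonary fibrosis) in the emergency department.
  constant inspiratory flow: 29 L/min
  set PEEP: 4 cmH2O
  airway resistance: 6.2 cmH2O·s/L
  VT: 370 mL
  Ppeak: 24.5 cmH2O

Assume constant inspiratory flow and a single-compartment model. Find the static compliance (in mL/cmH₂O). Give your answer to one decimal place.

Flow: 29 L/min ÷ 60 = 0.4833 L/s.
Equation of motion (constant flow): PIP = Vt/C + R·V̇ + PEEP.
Vt/C = PIP − R·V̇ − PEEP = 24.5 − 6.2×0.4833 − 4 = 24.5 − 2.996 − 4 = 17.504 cmH2O.
C = Vt / 17.504 = 370 / 17.504 = 21.138 mL/cmH2O.

21.1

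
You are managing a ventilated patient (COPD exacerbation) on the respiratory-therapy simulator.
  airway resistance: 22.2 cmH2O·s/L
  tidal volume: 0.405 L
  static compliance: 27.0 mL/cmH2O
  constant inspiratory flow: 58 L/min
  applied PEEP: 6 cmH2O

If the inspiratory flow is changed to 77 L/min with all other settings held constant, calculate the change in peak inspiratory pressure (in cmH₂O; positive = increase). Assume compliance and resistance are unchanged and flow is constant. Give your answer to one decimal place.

7.0

Flow: 58 L/min ÷ 60 = 0.9667 L/s.
New flow: 77 L/min ÷ 60 = 1.2833 L/s.
PIP = Vt/C + R·V̇ + PEEP (constant-flow equation of motion).
Only the resistive term changes: ΔPIP = R × ΔV̇ = 22.2 × (1.2833 − 0.9667) = 22.2 × 0.3166 = 7.029 cmH2O.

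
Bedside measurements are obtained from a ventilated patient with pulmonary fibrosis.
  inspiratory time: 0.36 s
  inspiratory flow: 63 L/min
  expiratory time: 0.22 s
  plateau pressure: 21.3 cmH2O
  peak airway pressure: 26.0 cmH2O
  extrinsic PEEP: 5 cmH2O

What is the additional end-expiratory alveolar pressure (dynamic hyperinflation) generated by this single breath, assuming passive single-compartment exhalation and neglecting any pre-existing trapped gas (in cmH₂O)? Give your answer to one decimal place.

2.0

Flow: 63 L/min ÷ 60 = 1.05 L/s.
Vt = flow × Ti = 1.05 L/s × 0.36 s × 1000 mL/L = 378.0 mL.
R = (PIP − Pplat)/V̇ = (26.0 − 21.3) / 1.05 = 4.7/1.05 = 4.476 cmH2O·s/L.
C = Vt/(Pplat − PEEP) = 378.0 / (21.3 − 5) = 378.0/16.3 = 23.19 mL/cmH2O.
τ = R × C = 4.476 × 0.02319 L/cmH2O = 0.1038 s.
Fraction remaining = e^(−Te/τ) = e^(−0.22/0.1038) = 0.1201; trapped volume = 378.0 × 0.1201 = 45.398 mL.
Additional alveolar pressure from trapping ≈ V_trapped / C = 45.398 / 23.19 = 1.958 cmH2O.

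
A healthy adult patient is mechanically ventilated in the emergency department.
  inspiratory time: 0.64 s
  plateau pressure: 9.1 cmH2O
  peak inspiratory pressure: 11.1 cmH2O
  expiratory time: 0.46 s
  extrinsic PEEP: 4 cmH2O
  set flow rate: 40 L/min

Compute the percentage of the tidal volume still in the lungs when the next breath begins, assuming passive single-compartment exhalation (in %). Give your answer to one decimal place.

16.0

Flow: 40 L/min ÷ 60 = 0.6667 L/s.
Vt = flow × Ti = 0.6667 L/s × 0.64 s × 1000 mL/L = 426.69 mL.
R = (PIP − Pplat)/V̇ = (11.1 − 9.1) / 0.6667 = 2.0/0.6667 = 3.0 cmH2O·s/L.
C = Vt/(Pplat − PEEP) = 426.69 / (9.1 − 4) = 426.69/5.1 = 83.665 mL/cmH2O.
τ = R × C = 3.0 × 0.08367 L/cmH2O = 0.251 s.
Fraction remaining at end-expiration = e^(−Te/τ) = e^(−0.46/0.251) = 0.16 → 16.0%.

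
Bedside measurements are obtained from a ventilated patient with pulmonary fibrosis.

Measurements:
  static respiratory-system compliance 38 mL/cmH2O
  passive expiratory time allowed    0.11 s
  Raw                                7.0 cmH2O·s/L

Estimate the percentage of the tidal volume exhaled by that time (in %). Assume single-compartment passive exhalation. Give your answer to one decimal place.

τ = R × C = 7.0 × 38 mL/cmH2O = 7.0 × 0.038 L/cmH2O = 0.266 s.
Passive exhalation: V(t)/V₀ = e^(−t/τ) = e^(−0.11/0.266) = 0.6613.
Fraction exhaled = 1 − 0.6613 = 0.3387 → 33.87%.

33.9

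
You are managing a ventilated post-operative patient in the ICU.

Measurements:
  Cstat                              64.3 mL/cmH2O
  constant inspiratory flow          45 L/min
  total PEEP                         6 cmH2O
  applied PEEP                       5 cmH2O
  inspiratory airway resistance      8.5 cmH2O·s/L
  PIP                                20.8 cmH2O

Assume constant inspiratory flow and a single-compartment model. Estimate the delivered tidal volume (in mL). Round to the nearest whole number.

Flow: 45 L/min ÷ 60 = 0.75 L/s.
Total PEEP = 6 cmH2O (set 5 + intrinsic 1); this is the baseline alveolar pressure.
Equation of motion (constant flow): PIP = Vt/C + R·V̇ + PEEP.
Vt/C = PIP − R·V̇ − PEEP = 20.8 − 6.375 − 6 = 8.425 cmH2O.
Vt = C × 8.425 = 64.3 × 8.425 = 541.73 mL.

542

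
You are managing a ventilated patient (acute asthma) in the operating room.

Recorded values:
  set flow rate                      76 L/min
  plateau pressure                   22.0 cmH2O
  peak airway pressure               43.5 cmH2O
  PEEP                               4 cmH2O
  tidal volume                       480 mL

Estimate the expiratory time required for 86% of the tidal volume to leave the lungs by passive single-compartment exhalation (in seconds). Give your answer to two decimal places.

Flow: 76 L/min ÷ 60 = 1.2667 L/s.
R = (PIP − Pplat)/V̇ = (43.5 − 22.0) / 1.2667 = 21.5/1.2667 = 16.973 cmH2O·s/L.
C = Vt/(Pplat − PEEP) = 480.0 / (22.0 − 4) = 480.0/18.0 = 26.667 mL/cmH2O.
τ = R × C = 16.973 × 0.02667 L/cmH2O = 0.4527 s.
t = −τ·ln(1 − 0.86) = −0.4527·ln(0.14) = 0.8901 s.

0.89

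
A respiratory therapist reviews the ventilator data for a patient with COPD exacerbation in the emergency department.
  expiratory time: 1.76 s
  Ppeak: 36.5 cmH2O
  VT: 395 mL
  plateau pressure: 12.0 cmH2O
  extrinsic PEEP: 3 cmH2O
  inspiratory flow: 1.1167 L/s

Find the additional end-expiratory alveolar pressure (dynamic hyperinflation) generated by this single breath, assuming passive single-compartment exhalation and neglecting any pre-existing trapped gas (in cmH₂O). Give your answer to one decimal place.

R = (PIP − Pplat)/V̇ = (36.5 − 12.0) / 1.1167 = 24.5/1.1167 = 21.94 cmH2O·s/L.
C = Vt/(Pplat − PEEP) = 395.0 / (12.0 − 3) = 395.0/9.0 = 43.889 mL/cmH2O.
τ = R × C = 21.94 × 0.04389 L/cmH2O = 0.9629 s.
Fraction remaining = e^(−Te/τ) = e^(−1.76/0.9629) = 0.1608; trapped volume = 395.0 × 0.1608 = 63.516 mL.
Additional alveolar pressure from trapping ≈ V_trapped / C = 63.516 / 43.889 = 1.447 cmH2O.

1.4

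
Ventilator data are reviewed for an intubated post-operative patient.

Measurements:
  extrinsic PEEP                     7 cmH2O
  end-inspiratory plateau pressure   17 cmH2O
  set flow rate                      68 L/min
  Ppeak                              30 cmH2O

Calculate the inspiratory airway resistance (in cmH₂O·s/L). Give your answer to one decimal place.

Flow: 68 L/min ÷ 60 = 1.1333 L/s.
Raw = (PIP − Pplat) / flow = (30 − 17) / 1.1333 = 13.0 / 1.1333 = 11.471 cmH2O·s/L.

11.5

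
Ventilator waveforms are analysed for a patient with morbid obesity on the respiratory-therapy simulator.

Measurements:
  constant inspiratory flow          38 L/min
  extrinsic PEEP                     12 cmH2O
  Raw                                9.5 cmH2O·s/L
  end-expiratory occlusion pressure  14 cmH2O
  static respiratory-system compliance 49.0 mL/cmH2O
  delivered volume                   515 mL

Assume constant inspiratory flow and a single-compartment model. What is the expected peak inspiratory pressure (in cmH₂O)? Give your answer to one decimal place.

30.5

Flow: 38 L/min ÷ 60 = 0.6333 L/s.
Total PEEP = 14 cmH2O (set 12 + intrinsic 2); this is the baseline alveolar pressure.
Equation of motion (constant flow): PIP = Vt/C + R·V̇ + PEEP.
PIP = 515/49.0 + 9.5×0.6333 + 14 = 10.51 + 6.016 + 14 = 30.526 cmH2O.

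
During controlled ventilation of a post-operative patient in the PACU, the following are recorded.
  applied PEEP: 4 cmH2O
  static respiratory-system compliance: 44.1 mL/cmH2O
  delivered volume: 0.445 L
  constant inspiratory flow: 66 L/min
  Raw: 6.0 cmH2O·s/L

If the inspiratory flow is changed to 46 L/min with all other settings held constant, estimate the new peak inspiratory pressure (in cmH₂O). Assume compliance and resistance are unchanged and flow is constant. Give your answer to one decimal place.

Flow: 66 L/min ÷ 60 = 1.1 L/s.
New flow: 46 L/min ÷ 60 = 0.7667 L/s.
PIP = Vt/C + R·V̇ + PEEP (constant-flow equation of motion).
Only the resistive term changes: ΔPIP = R × ΔV̇ = 6.0 × (0.7667 − 1.1) = 6.0 × -0.3333 = -2.0 cmH2O.
Original PIP = 445/44.1 + 6.0×1.1 + 4 = 20.691 cmH2O; new PIP = 20.691 + (-2.0) = 18.691 cmH2O.

18.7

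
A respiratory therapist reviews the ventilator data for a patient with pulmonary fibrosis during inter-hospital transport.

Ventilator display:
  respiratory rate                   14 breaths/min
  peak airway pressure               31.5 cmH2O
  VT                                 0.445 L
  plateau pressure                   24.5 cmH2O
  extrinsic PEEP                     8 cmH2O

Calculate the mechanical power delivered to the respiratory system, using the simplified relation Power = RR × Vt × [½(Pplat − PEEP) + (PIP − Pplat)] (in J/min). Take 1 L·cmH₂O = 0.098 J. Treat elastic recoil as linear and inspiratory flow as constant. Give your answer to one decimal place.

Per-breath work = Vt × [½(Pplat−PEEP) + (PIP−Pplat)] = 0.445 × [0.5×16.5 + 7.0] = 0.445 × 15.25 = 6.786 L·cmH2O.
Power = 14 × 6.786 = 95.004 L·cmH2O/min.
× 0.098 J/(L·cmH2O) → 9.31 J/min.

9.3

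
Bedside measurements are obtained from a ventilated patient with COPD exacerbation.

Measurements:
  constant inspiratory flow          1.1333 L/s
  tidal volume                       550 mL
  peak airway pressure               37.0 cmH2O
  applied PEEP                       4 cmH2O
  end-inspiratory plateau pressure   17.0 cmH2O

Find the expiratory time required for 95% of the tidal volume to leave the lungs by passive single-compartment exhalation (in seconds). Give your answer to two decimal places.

R = (PIP − Pplat)/V̇ = (37.0 − 17.0) / 1.1333 = 20.0/1.1333 = 17.648 cmH2O·s/L.
C = Vt/(Pplat − PEEP) = 550.0 / (17.0 − 4) = 550.0/13.0 = 42.308 mL/cmH2O.
τ = R × C = 17.648 × 0.04231 L/cmH2O = 0.7467 s.
t = −τ·ln(1 − 0.95) = −0.7467·ln(0.05) = 2.237 s.

2.24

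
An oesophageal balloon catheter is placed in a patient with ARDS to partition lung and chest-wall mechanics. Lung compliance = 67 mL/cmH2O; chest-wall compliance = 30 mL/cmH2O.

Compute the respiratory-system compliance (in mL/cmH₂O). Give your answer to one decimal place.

Lung and chest wall are elastances in series: 1/Crs = 1/CL + 1/Ccw.
1/Crs = 1/67 + 1/30 = 0.04826.
Crs = 20.721 mL/cmH2O.

20.7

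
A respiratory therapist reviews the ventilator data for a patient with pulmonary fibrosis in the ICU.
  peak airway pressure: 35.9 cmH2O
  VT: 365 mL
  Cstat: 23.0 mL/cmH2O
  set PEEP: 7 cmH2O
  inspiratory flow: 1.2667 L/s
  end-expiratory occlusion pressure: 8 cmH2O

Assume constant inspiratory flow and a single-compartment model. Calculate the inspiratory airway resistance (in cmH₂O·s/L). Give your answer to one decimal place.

9.5

Total PEEP = 8 cmH2O (set 7 + intrinsic 1); this is the baseline alveolar pressure.
Equation of motion (constant flow): PIP = Vt/C + R·V̇ + PEEP.
R·V̇ = PIP − Vt/C − PEEP = 35.9 − 365/23.0 − 8 = 35.9 − 15.87 − 8 = 12.03 cmH2O.
R = 12.03 / 1.2667 = 9.497 cmH2O·s/L.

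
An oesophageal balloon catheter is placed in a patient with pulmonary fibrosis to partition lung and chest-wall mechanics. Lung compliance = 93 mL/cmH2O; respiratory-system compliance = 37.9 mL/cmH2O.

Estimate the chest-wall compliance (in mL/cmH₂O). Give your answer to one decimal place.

64.0

1/Ccw = 1/Crs − 1/CL.
1/Ccw = 1/37.9 − 1/93 = 0.01563.
Ccw = 63.98 mL/cmH2O.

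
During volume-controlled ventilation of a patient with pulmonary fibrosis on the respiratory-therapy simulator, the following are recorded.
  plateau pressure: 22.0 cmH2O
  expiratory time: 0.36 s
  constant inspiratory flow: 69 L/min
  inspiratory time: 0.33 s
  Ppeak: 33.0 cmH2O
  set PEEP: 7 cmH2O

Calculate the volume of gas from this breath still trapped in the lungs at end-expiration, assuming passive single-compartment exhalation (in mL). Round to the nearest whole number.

86

Flow: 69 L/min ÷ 60 = 1.15 L/s.
Vt = flow × Ti = 1.15 L/s × 0.33 s × 1000 mL/L = 379.5 mL.
R = (PIP − Pplat)/V̇ = (33.0 − 22.0) / 1.15 = 11.0/1.15 = 9.565 cmH2O·s/L.
C = Vt/(Pplat − PEEP) = 379.5 / (22.0 − 7) = 379.5/15.0 = 25.3 mL/cmH2O.
τ = R × C = 9.565 × 0.0253 L/cmH2O = 0.242 s.
Fraction remaining = e^(−Te/τ) = e^(−0.36/0.242) = 0.2259.
Trapped volume = 379.5 × 0.2259 = 85.729 mL.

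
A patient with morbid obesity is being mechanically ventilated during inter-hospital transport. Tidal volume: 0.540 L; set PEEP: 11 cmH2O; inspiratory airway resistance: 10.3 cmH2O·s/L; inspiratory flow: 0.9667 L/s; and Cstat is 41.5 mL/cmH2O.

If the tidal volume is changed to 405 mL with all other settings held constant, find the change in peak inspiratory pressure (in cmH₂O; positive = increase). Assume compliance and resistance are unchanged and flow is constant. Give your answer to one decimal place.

-3.3

PIP = Vt/C + R·V̇ + PEEP (constant-flow equation of motion).
Only the elastic term changes: ΔPIP = ΔVt / C = (405 − 540) / 41.5 = -3.253 cmH2O.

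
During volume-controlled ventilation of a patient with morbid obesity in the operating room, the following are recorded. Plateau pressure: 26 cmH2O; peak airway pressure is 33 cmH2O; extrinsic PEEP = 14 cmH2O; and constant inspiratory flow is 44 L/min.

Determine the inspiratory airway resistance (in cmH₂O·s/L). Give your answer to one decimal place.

Flow: 44 L/min ÷ 60 = 0.7333 L/s.
Raw = (PIP − Pplat) / flow = (33 − 26) / 0.7333 = 7.0 / 0.7333 = 9.546 cmH2O·s/L.

9.5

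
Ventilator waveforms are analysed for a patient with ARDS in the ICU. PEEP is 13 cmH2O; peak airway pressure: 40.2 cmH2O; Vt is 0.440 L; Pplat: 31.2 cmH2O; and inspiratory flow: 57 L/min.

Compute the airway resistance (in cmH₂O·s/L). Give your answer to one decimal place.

9.5

Flow: 57 L/min ÷ 60 = 0.95 L/s.
Raw = (PIP − Pplat) / flow = (40.2 − 31.2) / 0.95 = 9.0 / 0.95 = 9.474 cmH2O·s/L.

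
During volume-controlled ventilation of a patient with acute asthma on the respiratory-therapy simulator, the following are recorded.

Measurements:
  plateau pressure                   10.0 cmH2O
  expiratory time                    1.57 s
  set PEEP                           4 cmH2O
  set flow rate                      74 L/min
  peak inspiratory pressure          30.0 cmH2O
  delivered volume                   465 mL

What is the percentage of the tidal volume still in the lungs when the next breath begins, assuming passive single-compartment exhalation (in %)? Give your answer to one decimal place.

Flow: 74 L/min ÷ 60 = 1.2333 L/s.
R = (PIP − Pplat)/V̇ = (30.0 − 10.0) / 1.2333 = 20.0/1.2333 = 16.217 cmH2O·s/L.
C = Vt/(Pplat − PEEP) = 465.0 / (10.0 − 4) = 465.0/6.0 = 77.5 mL/cmH2O.
τ = R × C = 16.217 × 0.0775 L/cmH2O = 1.257 s.
Fraction remaining at end-expiration = e^(−Te/τ) = e^(−1.57/1.257) = 0.2868 → 28.68%.

28.7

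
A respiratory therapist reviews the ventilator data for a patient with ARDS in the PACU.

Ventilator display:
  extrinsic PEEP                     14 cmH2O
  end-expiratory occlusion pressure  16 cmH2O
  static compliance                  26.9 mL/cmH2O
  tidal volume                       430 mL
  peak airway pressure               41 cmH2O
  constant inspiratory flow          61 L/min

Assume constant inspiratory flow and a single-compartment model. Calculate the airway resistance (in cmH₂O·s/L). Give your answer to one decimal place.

Flow: 61 L/min ÷ 60 = 1.0167 L/s.
Total PEEP = 16 cmH2O (set 14 + intrinsic 2); this is the baseline alveolar pressure.
Equation of motion (constant flow): PIP = Vt/C + R·V̇ + PEEP.
R·V̇ = PIP − Vt/C − PEEP = 41 − 430/26.9 − 16 = 41 − 15.985 − 16 = 9.015 cmH2O.
R = 9.015 / 1.0167 = 8.867 cmH2O·s/L.

8.9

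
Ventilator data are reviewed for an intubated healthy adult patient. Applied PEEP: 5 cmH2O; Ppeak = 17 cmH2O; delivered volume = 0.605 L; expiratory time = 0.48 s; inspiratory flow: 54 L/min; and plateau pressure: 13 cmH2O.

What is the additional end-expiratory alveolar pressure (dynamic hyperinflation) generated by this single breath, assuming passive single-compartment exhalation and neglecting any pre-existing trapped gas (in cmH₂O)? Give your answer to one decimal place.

1.9

Flow: 54 L/min ÷ 60 = 0.9 L/s.
R = (PIP − Pplat)/V̇ = (17 − 13) / 0.9 = 4.0/0.9 = 4.444 cmH2O·s/L.
C = Vt/(Pplat − PEEP) = 605.0 / (13 − 5) = 605.0/8.0 = 75.625 mL/cmH2O.
τ = R × C = 4.444 × 0.07563 L/cmH2O = 0.3361 s.
Fraction remaining = e^(−Te/τ) = e^(−0.48/0.3361) = 0.2398; trapped volume = 605.0 × 0.2398 = 145.08 mL.
Additional alveolar pressure from trapping ≈ V_trapped / C = 145.08 / 75.625 = 1.918 cmH2O.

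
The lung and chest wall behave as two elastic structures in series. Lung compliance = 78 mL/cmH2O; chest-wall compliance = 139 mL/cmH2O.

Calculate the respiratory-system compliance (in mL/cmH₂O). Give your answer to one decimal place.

50.0

Lung and chest wall are elastances in series: 1/Crs = 1/CL + 1/Ccw.
1/Crs = 1/78 + 1/139 = 0.02001.
Crs = 49.975 mL/cmH2O.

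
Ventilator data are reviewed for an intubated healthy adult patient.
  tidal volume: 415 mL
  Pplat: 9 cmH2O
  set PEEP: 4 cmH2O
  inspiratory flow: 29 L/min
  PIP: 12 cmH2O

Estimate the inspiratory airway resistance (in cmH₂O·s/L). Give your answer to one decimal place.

Flow: 29 L/min ÷ 60 = 0.4833 L/s.
Raw = (PIP − Pplat) / flow = (12 − 9) / 0.4833 = 3.0 / 0.4833 = 6.207 cmH2O·s/L.

6.2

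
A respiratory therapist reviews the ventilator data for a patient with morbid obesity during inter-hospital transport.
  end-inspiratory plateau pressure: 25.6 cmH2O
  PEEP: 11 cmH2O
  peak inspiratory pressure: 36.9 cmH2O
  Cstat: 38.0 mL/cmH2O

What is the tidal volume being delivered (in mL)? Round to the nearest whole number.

Vt = Cstat × (Pplat − PEEP) = 38.0 × (25.6 − 11) = 38.0 × 14.6 = 554.8 mL.

555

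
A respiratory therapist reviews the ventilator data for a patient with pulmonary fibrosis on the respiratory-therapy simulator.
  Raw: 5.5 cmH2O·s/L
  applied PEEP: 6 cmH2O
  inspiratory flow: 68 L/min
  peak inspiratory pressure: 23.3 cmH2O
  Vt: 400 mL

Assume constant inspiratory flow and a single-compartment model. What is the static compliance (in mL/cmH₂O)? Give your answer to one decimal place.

Flow: 68 L/min ÷ 60 = 1.1333 L/s.
Equation of motion (constant flow): PIP = Vt/C + R·V̇ + PEEP.
Vt/C = PIP − R·V̇ − PEEP = 23.3 − 5.5×1.1333 − 6 = 23.3 − 6.233 − 6 = 11.067 cmH2O.
C = Vt / 11.067 = 400 / 11.067 = 36.143 mL/cmH2O.

36.1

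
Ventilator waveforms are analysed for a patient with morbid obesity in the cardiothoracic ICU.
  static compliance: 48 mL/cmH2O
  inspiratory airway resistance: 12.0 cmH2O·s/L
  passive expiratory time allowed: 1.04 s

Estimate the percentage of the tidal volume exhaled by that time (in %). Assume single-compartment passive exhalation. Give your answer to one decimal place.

83.6

τ = R × C = 12.0 × 48 mL/cmH2O = 12.0 × 0.048 L/cmH2O = 0.576 s.
Passive exhalation: V(t)/V₀ = e^(−t/τ) = e^(−1.04/0.576) = 0.1644.
Fraction exhaled = 1 − 0.1644 = 0.8356 → 83.56%.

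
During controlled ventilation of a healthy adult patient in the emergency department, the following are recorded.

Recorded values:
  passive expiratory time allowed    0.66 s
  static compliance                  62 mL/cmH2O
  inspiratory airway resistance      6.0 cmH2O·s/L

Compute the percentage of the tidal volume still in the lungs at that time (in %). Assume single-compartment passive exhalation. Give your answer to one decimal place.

τ = R × C = 6.0 × 62 mL/cmH2O = 6.0 × 0.062 L/cmH2O = 0.372 s.
Passive exhalation: V(t)/V₀ = e^(−t/τ) = e^(−0.66/0.372) = 0.1696.
Fraction remaining = 0.1696 → 16.96%.

17.0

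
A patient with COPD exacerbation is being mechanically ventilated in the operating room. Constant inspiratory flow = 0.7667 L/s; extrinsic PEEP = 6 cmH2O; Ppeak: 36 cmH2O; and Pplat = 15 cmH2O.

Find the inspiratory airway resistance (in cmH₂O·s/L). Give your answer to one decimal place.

Raw = (PIP − Pplat) / flow = (36 − 15) / 0.7667 = 21.0 / 0.7667 = 27.39 cmH2O·s/L.

27.4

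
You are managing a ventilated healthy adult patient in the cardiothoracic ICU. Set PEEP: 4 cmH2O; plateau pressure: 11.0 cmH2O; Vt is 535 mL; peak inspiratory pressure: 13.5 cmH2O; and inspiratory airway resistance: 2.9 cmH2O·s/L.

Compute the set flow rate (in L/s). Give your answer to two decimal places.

0.86

flow = (PIP − Pplat) / Raw = 2.5 / 2.9 = 0.8621 L/s.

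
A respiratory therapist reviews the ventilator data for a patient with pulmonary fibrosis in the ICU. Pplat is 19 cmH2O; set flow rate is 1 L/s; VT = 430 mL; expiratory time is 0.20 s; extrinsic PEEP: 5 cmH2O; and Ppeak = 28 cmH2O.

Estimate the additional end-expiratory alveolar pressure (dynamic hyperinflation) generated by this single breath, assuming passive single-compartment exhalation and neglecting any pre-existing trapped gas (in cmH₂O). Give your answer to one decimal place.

6.8

R = (PIP − Pplat)/V̇ = (28 − 19) / 1 = 9.0/1 = 9.0 cmH2O·s/L.
C = Vt/(Pplat − PEEP) = 430.0 / (19 − 5) = 430.0/14.0 = 30.714 mL/cmH2O.
τ = R × C = 9.0 × 0.03071 L/cmH2O = 0.2764 s.
Fraction remaining = e^(−Te/τ) = e^(−0.20/0.2764) = 0.485; trapped volume = 430.0 × 0.485 = 208.55 mL.
Additional alveolar pressure from trapping ≈ V_trapped / C = 208.55 / 30.714 = 6.79 cmH2O.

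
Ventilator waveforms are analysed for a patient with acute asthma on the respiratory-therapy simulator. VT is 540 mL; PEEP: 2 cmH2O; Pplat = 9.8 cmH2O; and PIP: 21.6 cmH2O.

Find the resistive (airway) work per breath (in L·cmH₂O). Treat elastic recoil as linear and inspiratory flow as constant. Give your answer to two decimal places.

With constant inspiratory flow the resistive pressure is constant at PIP − Pplat = 21.6 − 9.8 = 11.8 cmH2O, so resistive work = 11.8 × 0.540 = 6.372 L·cmH2O.

6.37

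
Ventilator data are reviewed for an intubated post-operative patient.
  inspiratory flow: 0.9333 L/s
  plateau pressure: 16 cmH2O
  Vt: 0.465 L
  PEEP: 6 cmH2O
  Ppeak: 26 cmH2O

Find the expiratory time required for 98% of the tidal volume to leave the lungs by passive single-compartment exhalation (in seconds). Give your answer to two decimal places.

1.95

R = (PIP − Pplat)/V̇ = (26 − 16) / 0.9333 = 10.0/0.9333 = 10.715 cmH2O·s/L.
C = Vt/(Pplat − PEEP) = 465.0 / (16 − 6) = 465.0/10.0 = 46.5 mL/cmH2O.
τ = R × C = 10.715 × 0.0465 L/cmH2O = 0.4982 s.
t = −τ·ln(1 − 0.98) = −0.4982·ln(0.02) = 1.949 s.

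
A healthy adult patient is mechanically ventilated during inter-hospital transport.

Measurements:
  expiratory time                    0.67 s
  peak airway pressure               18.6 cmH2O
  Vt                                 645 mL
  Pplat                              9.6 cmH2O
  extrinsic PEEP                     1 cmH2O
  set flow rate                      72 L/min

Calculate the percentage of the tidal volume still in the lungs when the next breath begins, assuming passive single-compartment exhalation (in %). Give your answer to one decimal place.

Flow: 72 L/min ÷ 60 = 1.2 L/s.
R = (PIP − Pplat)/V̇ = (18.6 − 9.6) / 1.2 = 9.0/1.2 = 7.5 cmH2O·s/L.
C = Vt/(Pplat − PEEP) = 645.0 / (9.6 − 1) = 645.0/8.6 = 75.0 mL/cmH2O.
τ = R × C = 7.5 × 0.075 L/cmH2O = 0.5625 s.
Fraction remaining at end-expiration = e^(−Te/τ) = e^(−0.67/0.5625) = 0.3039 → 30.39%.

30.4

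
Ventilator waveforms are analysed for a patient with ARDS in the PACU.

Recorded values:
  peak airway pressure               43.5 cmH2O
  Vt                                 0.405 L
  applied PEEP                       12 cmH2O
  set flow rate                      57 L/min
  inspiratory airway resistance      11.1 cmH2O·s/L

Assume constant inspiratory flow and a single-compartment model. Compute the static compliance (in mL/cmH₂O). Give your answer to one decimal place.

19.3

Flow: 57 L/min ÷ 60 = 0.95 L/s.
Equation of motion (constant flow): PIP = Vt/C + R·V̇ + PEEP.
Vt/C = PIP − R·V̇ − PEEP = 43.5 − 11.1×0.95 − 12 = 43.5 − 10.545 − 12 = 20.955 cmH2O.
C = Vt / 20.955 = 405 / 20.955 = 19.327 mL/cmH2O.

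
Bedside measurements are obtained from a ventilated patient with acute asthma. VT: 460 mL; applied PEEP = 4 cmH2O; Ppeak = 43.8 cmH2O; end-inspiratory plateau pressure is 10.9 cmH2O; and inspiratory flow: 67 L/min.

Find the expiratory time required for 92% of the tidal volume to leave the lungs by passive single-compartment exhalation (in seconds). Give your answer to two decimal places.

Flow: 67 L/min ÷ 60 = 1.1167 L/s.
R = (PIP − Pplat)/V̇ = (43.8 − 10.9) / 1.1167 = 32.9/1.1167 = 29.462 cmH2O·s/L.
C = Vt/(Pplat − PEEP) = 460.0 / (10.9 − 4) = 460.0/6.9 = 66.667 mL/cmH2O.
τ = R × C = 29.462 × 0.06667 L/cmH2O = 1.964 s.
t = −τ·ln(1 − 0.92) = −1.964·ln(0.08) = 4.961 s.

4.96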